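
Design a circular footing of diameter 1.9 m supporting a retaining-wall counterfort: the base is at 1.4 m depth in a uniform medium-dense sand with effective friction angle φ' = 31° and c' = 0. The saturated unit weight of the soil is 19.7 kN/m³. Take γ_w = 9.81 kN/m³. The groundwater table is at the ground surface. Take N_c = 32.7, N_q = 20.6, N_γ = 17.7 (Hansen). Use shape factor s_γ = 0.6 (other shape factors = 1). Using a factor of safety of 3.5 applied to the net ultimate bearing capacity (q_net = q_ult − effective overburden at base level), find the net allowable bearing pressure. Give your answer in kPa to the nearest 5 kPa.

q_all(net) ≈ 105 kPa

γ' = 19.7 − 9.81 = 9.89 kN/m³ (submerged throughout). q = 9.89 × 1.4 = 13.846 kPa; the same γ' applies in the ½γBN_γ term.
q·N_q = 13.846 × 20.6 = 285.23 kPa
0.5·γ·B·N_γ·s_γ = 0.5 × 9.89 × 1.9 × 17.7 × 0.6 = 99.78 kPa
q_ult = 285.23 + 99.78 = 385.01 kPa.
Net ultimate: q_net = 385.01 − 13.846 = 371.16 kPa.
q_all(net) = 371.16 / 3.5 = 106.05 kPa.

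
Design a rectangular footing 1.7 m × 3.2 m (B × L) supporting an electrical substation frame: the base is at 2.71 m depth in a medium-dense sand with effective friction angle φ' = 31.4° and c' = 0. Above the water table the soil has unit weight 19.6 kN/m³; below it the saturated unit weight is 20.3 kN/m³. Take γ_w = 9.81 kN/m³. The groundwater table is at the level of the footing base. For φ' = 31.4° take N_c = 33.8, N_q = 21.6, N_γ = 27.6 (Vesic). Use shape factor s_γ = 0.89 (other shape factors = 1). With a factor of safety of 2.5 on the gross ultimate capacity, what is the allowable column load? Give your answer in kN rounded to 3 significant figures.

q = γ·D_f = 19.6 × 2.71 = 53.116 kPa.
For the ½γBN_γ term take γ' = 20.3 − 9.81 = 10.49 kN/m³ (soil below base is submerged).
q·N_q = 53.116 × 21.6 = 1147.3 kPa
0.5·γ·B·N_γ·s_γ = 0.5 × 10.49 × 1.7 × 27.6 × 0.89 = 219.02 kPa
q_ult = 1147.3 + 219.02 = 1366.3 kPa.
Gross allowable pressure q_all = 1366.3 / 2.5 = 546.53 kPa.
Footing area = 5.44 m², so allowable column load = 546.53 × 5.44 = 2973.1 kN.

P_all ≈ 2970 kN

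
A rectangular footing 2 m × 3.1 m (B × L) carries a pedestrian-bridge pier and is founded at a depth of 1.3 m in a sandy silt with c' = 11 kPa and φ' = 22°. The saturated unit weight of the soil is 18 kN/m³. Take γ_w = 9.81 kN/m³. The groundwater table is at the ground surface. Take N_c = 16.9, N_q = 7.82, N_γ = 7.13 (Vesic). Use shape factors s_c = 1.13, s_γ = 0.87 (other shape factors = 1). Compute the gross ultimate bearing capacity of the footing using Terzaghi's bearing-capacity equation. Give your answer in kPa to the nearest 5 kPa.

With the water table at the surface the whole profile is submerged: γ' = 18 − 9.81 = 8.19 kN/m³, so q = γ'·D_f = 10.647 kPa; the same γ' applies in the ½γBN_γ term.
q_ult = c·N_c·s_c + q·N_q + 0.5·γ·B·N_γ·s_γ
     = 11 × 16.9 × 1.13 + 10.647 × 7.82 + 0.5 × 8.19 × 2 × 7.13 × 0.87
     = 210.07 + 83.26 + 50.803 = 344.13 kPa.

q_ult ≈ 345 kPa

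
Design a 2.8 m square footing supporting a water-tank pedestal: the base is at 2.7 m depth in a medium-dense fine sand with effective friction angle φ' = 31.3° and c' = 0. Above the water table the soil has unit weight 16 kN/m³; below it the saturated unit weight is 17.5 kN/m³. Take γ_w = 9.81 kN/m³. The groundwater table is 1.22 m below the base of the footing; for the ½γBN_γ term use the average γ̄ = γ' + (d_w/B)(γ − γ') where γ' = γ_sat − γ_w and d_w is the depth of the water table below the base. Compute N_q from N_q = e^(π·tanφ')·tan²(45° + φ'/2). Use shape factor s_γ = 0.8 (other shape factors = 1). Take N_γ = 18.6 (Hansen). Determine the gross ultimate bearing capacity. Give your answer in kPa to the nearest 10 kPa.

q_ult ≈ 1160 kPa

tan31.3° = 0.608, so N_q = e^(π×0.608)·tan²(60.65°) = 6.754 × 3.162 = 21.36.
Overburden at base level: q = 16 × 2.7 = 43.2 kPa.
The water table is 1.22 m below the base (< B = 2.8 m), so the ½γBN_γ term uses γ̄ = γ' + (d_w/B)(γ − γ') = 7.69 + (1.22/2.8)(16 − 7.69) = 11.311 kN/m³.
Surcharge term q·N_q = 43.2 × 21.359 = 922.72 kPa; self-weight term 0.5·γ·B·N_γ·s_γ = 0.5 × 11.311 × 2.8 × 18.6 × 0.8 = 235.63 kPa.
q_ult = 922.72 + 235.63 = 1158.3 kPa.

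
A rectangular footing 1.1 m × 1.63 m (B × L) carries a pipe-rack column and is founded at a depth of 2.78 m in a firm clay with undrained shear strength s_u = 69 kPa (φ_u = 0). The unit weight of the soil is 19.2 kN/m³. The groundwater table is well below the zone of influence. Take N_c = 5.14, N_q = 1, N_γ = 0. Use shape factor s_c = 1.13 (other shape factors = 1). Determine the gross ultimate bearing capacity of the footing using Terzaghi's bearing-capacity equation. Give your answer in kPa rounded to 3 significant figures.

q = γ·D_f = 19.2 × 2.78 = 53.376 kPa.
c·N_c·s_c = 69 × 5.14 × 1.13 = 400.77 kPa
q·N_q = 53.376 × 1 = 53.376 kPa
q_ult = 400.77 + 53.376 = 454.14 kPa.

q_ult ≈ 454 kPa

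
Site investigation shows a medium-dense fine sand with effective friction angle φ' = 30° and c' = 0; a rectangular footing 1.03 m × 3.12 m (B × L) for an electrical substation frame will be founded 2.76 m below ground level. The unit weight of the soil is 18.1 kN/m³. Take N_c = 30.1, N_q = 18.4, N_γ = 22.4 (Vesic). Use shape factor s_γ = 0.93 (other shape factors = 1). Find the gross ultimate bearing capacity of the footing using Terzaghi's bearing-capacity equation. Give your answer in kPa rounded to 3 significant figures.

Effective surcharge at the founding depth q = γ·D_f = 18.1 × 2.76 = 49.956 kPa.
q_ult = q·N_q + 0.5·γ·B·N_γ·s_γ
     = 49.956 × 18.4 + 0.5 × 18.1 × 1.03 × 22.4 × 0.93
     = 919.19 + 194.19 = 1113.4 kPa.

q_ult ≈ 1110 kPa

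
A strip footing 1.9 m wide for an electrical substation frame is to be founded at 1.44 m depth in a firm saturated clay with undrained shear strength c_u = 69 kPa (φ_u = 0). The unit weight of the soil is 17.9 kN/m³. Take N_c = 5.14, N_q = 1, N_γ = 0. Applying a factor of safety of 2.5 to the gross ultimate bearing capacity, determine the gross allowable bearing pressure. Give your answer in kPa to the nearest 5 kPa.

q_all ≈ 150 kPa

Effective surcharge at the founding depth q = γ·D_f = 17.9 × 1.44 = 25.776 kPa.
q_ult = c·N_c + q·N_q
     = 69 × 5.14 + 25.776 × 1
     = 354.66 + 25.776 = 380.44 kPa.
q_all = q_ult / FS = 380.44 / 2.5 = 152.17 kPa.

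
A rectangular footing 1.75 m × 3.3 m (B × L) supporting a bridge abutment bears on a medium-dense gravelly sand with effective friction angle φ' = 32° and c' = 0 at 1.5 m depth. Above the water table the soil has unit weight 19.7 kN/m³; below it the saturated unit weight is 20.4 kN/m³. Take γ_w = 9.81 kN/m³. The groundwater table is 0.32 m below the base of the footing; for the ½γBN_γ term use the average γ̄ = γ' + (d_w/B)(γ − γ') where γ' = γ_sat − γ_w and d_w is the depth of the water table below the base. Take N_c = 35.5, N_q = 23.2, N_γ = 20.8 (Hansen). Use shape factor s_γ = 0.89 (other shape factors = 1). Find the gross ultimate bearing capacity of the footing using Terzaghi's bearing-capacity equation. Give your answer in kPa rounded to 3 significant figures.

q_ult ≈ 884 kPa

q = γ·D_f = 19.7 × 1.5 = 29.55 kPa.
γ' = 10.59 kN/m³; averaging over the depth B below the base, γ̄ = γ' + (d_w/B)(γ − γ') = 12.256 kN/m³.
q·N_q = 29.55 × 23.2 = 685.56 kPa
0.5·γ·B·N_γ·s_γ = 0.5 × 12.256 × 1.75 × 20.8 × 0.89 = 198.52 kPa
q_ult = 685.56 + 198.52 = 884.08 kPa.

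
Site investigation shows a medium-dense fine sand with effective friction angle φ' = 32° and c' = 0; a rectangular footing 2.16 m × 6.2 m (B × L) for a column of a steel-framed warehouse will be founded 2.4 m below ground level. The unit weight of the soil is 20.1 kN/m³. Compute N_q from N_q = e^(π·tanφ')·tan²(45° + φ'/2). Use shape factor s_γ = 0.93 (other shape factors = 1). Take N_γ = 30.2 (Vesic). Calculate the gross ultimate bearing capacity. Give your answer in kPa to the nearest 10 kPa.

tan32° = 0.6249, so N_q = e^(π×0.6249)·tan²(61°) = 7.121 × 3.255 = 23.18.
Overburden at base level: q = 20.1 × 2.4 = 48.24 kPa.
Surcharge term q·N_q = 48.24 × 23.177 = 1118 kPa; self-weight term 0.5·γ·B·N_γ·s_γ = 0.5 × 20.1 × 2.16 × 30.2 × 0.93 = 609.69 kPa.
q_ult = 1118 + 609.69 = 1727.7 kPa.

q_ult ≈ 1730 kPa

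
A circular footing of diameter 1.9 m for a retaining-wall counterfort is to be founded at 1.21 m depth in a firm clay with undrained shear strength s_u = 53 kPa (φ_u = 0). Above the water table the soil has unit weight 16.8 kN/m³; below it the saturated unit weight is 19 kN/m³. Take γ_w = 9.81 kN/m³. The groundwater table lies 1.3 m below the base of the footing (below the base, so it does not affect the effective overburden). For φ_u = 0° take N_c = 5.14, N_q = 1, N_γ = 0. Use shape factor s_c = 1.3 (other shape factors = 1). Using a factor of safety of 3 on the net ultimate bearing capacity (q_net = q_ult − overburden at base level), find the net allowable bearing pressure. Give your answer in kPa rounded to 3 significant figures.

Overburden at base level: q = 16.8 × 1.21 = 20.328 kPa.
Cohesion term c·N_c·s_c = 53 × 5.14 × 1.3 = 354.15 kPa; surcharge term q·N_q = 20.328 × 1 = 20.328 kPa.
q_ult = 354.15 + 20.328 = 374.47 kPa.
q_net = 374.47 − 20.328 = 354.15 kPa.
q_all(net) = 354.15 / 3 = 118.05 kPa.

q_all(net) ≈ 118 kPa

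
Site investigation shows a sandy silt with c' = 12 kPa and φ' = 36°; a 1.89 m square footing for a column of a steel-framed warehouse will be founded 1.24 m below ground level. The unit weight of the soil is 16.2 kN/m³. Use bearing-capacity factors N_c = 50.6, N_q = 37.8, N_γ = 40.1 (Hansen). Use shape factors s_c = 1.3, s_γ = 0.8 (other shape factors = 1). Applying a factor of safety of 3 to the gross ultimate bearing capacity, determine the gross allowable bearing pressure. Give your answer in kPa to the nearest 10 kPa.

q_all ≈ 680 kPa

q = γ·D_f = 16.2 × 1.24 = 20.088 kPa.
c·N_c·s_c = 12 × 50.6 × 1.3 = 789.36 kPa
q·N_q = 20.088 × 37.8 = 759.33 kPa
0.5·γ·B·N_γ·s_γ = 0.5 × 16.2 × 1.89 × 40.1 × 0.8 = 491.11 kPa
q_ult = 789.36 + 759.33 + 491.11 = 2039.8 kPa.
q_all = q_ult / FS = 2039.8 / 3 = 679.93 kPa.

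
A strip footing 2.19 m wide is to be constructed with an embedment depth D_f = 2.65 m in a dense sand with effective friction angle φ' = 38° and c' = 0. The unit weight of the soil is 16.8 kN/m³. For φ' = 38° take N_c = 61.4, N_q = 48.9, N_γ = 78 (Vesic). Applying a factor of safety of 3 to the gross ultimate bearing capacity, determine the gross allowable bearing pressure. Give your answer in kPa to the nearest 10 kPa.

q = γ·D_f = 16.8 × 2.65 = 44.52 kPa.
q·N_q = 44.52 × 48.9 = 2177 kPa
0.5·γ·B·N_γ = 0.5 × 16.8 × 2.19 × 78 = 1434.9 kPa
q_ult = 2177 + 1434.9 = 3611.9 kPa.
q_all = q_ult / FS = 3611.9 / 3 = 1204 kPa.

q_all ≈ 1200 kPa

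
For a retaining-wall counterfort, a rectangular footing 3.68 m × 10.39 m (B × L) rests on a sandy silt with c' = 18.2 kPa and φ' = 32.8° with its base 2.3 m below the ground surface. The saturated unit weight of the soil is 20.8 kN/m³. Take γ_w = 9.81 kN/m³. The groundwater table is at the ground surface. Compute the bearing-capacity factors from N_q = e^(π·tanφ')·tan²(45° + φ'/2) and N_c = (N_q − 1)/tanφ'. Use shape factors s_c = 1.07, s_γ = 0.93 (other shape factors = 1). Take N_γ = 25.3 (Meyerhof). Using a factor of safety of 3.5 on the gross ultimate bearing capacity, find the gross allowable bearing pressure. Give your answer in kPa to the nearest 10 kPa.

N_q = e^(π·tan32.8°)·tan²(61.4°) = 25.48; N_c = (N_q − 1)/tanφ' = 37.98.
Water table at ground surface, so effective unit weight γ' = 20.8 − 9.81 = 10.99 kN/m³ is used throughout; overburden q = 10.99 × 2.3 = 25.277 kPa; the same γ' applies in the ½γBN_γ term.
Cohesion term c·N_c·s_c = 18.2 × 37.98 × 1.07 = 739.63 kPa; surcharge term q·N_q = 25.277 × 25.477 = 643.97 kPa; self-weight term 0.5·γ·B·N_γ·s_γ = 0.5 × 10.99 × 3.68 × 25.3 × 0.93 = 475.79 kPa.
q_ult = 739.63 + 643.97 + 475.79 = 1859.4 kPa.
q_all = 1859.4 / 3.5 = 531.25 kPa.

q_all ≈ 530 kPa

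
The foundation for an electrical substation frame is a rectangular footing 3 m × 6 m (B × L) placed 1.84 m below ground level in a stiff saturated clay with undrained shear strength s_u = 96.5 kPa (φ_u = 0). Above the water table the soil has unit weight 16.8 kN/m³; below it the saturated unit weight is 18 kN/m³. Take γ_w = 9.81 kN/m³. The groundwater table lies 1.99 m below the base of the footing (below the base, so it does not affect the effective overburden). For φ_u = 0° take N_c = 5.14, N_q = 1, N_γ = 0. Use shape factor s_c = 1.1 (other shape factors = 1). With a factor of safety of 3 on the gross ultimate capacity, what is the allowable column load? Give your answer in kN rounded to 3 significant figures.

P_all ≈ 3460 kN

Overburden at base level: q = 16.8 × 1.84 = 30.912 kPa.
Cohesion term c·N_c·s_c = 96.5 × 5.14 × 1.1 = 545.61 kPa; surcharge term q·N_q = 30.912 × 1 = 30.912 kPa.
q_ult = 545.61 + 30.912 = 576.52 kPa.
Gross allowable pressure q_all = 576.52 / 3 = 192.17 kPa.
Footing area = 18 m², so allowable column load = 192.17 × 18 = 3459.1 kN.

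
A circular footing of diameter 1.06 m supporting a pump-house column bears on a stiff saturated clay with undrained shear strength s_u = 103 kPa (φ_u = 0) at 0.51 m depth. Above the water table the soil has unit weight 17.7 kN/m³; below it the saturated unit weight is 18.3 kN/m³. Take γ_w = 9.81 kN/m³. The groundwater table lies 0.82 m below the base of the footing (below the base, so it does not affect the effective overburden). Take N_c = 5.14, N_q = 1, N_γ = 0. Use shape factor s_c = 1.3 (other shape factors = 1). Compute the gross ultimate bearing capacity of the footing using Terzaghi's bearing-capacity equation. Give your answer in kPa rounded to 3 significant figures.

q_ult ≈ 697 kPa

Overburden at base level: q = 17.7 × 0.51 = 9.027 kPa.
Cohesion term c·N_c·s_c = 103 × 5.14 × 1.3 = 688.25 kPa; surcharge term q·N_q = 9.027 × 1 = 9.027 kPa.
q_ult = 688.25 + 9.027 = 697.27 kPa.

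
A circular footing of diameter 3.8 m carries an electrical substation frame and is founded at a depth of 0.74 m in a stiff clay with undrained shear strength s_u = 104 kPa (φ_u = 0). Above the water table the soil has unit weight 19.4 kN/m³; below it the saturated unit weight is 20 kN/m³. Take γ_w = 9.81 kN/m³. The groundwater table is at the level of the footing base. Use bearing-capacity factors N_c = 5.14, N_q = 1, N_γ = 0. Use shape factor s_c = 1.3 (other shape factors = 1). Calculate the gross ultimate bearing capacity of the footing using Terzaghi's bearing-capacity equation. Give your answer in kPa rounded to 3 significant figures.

q_ult ≈ 709 kPa

Effective surcharge at the founding depth q = γ·D_f = 19.4 × 0.74 = 14.356 kPa.
q_ult = c·N_c·s_c + q·N_q
     = 104 × 5.14 × 1.3 + 14.356 × 1
     = 694.93 + 14.356 = 709.28 kPa.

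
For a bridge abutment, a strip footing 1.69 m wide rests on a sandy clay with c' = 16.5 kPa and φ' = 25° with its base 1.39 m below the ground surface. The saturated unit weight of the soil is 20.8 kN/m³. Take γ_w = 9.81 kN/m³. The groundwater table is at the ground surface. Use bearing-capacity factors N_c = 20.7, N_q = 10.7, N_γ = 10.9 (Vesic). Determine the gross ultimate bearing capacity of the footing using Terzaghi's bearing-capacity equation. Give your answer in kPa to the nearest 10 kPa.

With the water table at the surface the whole profile is submerged: γ' = 20.8 − 9.81 = 10.99 kN/m³, so q = γ'·D_f = 15.276 kPa; the same γ' applies in the ½γBN_γ term.
q_ult = c·N_c + q·N_q + 0.5·γ·B·N_γ
     = 16.5 × 20.7 + 15.276 × 10.7 + 0.5 × 10.99 × 1.69 × 10.9
     = 341.55 + 163.45 + 101.22 = 606.23 kPa.

q_ult ≈ 610 kPa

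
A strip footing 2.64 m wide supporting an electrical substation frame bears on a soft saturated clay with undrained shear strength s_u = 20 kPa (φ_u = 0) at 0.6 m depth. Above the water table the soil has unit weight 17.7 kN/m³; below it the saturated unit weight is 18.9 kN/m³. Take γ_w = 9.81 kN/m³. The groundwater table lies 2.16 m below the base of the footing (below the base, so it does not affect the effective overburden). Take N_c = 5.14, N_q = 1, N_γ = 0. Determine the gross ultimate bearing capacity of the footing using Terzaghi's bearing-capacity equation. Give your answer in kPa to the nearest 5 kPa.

q_ult ≈ 115 kPa

Overburden at base level: q = 17.7 × 0.6 = 10.62 kPa.
Cohesion term c·N_c = 20 × 5.14 = 102.8 kPa; surcharge term q·N_q = 10.62 × 1 = 10.62 kPa.
q_ult = 102.8 + 10.62 = 113.42 kPa.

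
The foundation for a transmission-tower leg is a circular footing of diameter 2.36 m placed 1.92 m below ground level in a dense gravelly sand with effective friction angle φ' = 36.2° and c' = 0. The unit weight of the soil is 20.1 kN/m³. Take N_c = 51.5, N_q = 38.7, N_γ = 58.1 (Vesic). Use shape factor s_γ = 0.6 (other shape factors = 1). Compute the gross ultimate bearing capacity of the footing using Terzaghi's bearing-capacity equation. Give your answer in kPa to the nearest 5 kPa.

Overburden at base level: q = 20.1 × 1.92 = 38.592 kPa.
Surcharge term q·N_q = 38.592 × 38.7 = 1493.5 kPa; self-weight term 0.5·γ·B·N_γ·s_γ = 0.5 × 20.1 × 2.36 × 58.1 × 0.6 = 826.81 kPa.
q_ult = 1493.5 + 826.81 = 2320.3 kPa.

q_ult ≈ 2320 kPa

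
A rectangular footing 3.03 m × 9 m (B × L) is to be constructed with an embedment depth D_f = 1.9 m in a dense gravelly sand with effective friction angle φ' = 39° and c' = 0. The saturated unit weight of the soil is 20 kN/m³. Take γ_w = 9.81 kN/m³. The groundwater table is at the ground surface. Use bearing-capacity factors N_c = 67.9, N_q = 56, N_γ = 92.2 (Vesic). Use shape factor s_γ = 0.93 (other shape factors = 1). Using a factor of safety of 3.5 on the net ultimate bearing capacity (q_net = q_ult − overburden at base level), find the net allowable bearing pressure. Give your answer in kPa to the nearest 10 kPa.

q_all(net) ≈ 680 kPa

γ' = 20 − 9.81 = 10.19 kN/m³ (submerged throughout). q = 10.19 × 1.9 = 19.361 kPa; the same γ' applies in the ½γBN_γ term.
q·N_q = 19.361 × 56 = 1084.2 kPa
0.5·γ·B·N_γ·s_γ = 0.5 × 10.19 × 3.03 × 92.2 × 0.93 = 1323.7 kPa
q_ult = 1084.2 + 1323.7 = 2407.9 kPa.
q_net = 2407.9 − 19.361 = 2388.6 kPa.
q_all(net) = 2388.6 / 3.5 = 682.45 kPa.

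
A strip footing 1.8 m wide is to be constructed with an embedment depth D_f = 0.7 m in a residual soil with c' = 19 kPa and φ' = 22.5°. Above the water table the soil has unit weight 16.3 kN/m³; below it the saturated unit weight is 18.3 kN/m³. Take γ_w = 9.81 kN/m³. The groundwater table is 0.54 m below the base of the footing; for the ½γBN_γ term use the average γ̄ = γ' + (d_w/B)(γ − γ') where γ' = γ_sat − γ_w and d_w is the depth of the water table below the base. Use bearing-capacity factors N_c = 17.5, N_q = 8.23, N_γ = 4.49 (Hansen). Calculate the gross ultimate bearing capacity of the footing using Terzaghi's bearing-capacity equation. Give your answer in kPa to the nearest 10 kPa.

q_ult ≈ 470 kPa

Effective surcharge at the founding depth q = γ·D_f = 16.3 × 0.7 = 11.41 kPa.
With d_w = 0.54 m < B, γ̄ = 8.49 + (0.54/1.8) × (16.3 − 8.49) = 10.833 kN/m³.
q_ult = c·N_c + q·N_q + 0.5·γ·B·N_γ
     = 19 × 17.5 + 11.41 × 8.23 + 0.5 × 10.833 × 1.8 × 4.49
     = 332.5 + 93.904 + 43.776 = 470.18 kPa.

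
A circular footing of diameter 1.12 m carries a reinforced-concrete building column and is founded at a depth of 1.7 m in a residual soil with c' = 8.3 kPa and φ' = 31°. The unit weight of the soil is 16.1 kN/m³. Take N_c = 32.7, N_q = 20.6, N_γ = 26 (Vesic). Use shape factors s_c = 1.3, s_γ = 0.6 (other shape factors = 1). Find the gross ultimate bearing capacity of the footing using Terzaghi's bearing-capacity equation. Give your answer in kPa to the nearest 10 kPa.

Overburden at base level: q = 16.1 × 1.7 = 27.37 kPa.
Cohesion term c·N_c·s_c = 8.3 × 32.7 × 1.3 = 352.83 kPa; surcharge term q·N_q = 27.37 × 20.6 = 563.82 kPa; self-weight term 0.5·γ·B·N_γ·s_γ = 0.5 × 16.1 × 1.12 × 26 × 0.6 = 140.65 kPa.
q_ult = 352.83 + 563.82 + 140.65 = 1057.3 kPa.

q_ult ≈ 1060 kPa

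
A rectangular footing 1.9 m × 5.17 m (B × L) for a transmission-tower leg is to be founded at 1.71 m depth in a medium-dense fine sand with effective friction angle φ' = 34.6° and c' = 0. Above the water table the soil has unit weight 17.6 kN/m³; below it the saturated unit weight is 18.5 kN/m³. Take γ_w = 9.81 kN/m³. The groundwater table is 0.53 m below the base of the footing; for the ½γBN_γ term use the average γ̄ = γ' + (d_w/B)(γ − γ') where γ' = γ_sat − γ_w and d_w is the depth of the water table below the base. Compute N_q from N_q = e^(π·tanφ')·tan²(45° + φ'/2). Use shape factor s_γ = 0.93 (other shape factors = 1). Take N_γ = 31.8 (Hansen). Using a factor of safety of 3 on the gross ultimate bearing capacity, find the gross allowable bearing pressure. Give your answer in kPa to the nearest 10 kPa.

N_q = e^(π·tan34.6°)·tan²(62.3°) = 31.69.
q = γ·D_f = 17.6 × 1.71 = 30.096 kPa.
γ' = 8.69 kN/m³; averaging over the depth B below the base, γ̄ = γ' + (d_w/B)(γ − γ') = 11.175 kN/m³.
q·N_q = 30.096 × 31.687 = 953.65 kPa
0.5·γ·B·N_γ·s_γ = 0.5 × 11.175 × 1.9 × 31.8 × 0.93 = 313.98 kPa
q_ult = 953.65 + 313.98 = 1267.6 kPa.
q_all = 1267.6 / 3 = 422.54 kPa.

q_all ≈ 420 kPa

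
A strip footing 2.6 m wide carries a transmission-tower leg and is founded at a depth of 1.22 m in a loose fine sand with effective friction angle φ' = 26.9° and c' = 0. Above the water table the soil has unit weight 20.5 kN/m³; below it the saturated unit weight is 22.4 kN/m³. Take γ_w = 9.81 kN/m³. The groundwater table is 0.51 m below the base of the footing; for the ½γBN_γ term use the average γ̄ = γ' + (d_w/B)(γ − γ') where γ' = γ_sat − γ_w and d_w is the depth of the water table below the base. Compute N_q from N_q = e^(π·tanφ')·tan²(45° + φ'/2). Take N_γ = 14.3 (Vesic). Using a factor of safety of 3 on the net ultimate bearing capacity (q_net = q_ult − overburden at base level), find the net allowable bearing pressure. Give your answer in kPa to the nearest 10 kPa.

q_all(net) ≈ 190 kPa

N_q = e^(π·tan26.9°)·tan²(58.45°) = 13.06.
q = γ·D_f = 20.5 × 1.22 = 25.01 kPa.
γ' = 12.59 kN/m³; averaging over the depth B below the base, γ̄ = γ' + (d_w/B)(γ − γ') = 14.142 kN/m³.
q·N_q = 25.01 × 13.057 = 326.56 kPa
0.5·γ·B·N_γ = 0.5 × 14.142 × 2.6 × 14.3 = 262.89 kPa
q_ult = 326.56 + 262.89 = 589.45 kPa.
q_net = 589.45 − 25.01 = 564.44 kPa.
q_all(net) = 564.44 / 3 = 188.15 kPa.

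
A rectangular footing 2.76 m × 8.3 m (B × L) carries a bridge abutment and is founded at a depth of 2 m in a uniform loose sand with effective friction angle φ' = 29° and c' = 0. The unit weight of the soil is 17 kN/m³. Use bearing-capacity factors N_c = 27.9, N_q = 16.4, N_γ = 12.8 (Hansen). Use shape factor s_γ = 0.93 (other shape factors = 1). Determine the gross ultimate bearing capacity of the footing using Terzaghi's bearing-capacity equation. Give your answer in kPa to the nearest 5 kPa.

Effective surcharge at the founding depth q = γ·D_f = 17 × 2 = 34 kPa.
q_ult = q·N_q + 0.5·γ·B·N_γ·s_γ
     = 34 × 16.4 + 0.5 × 17 × 2.76 × 12.8 × 0.93
     = 557.6 + 279.27 = 836.87 kPa.

q_ult ≈ 835 kPa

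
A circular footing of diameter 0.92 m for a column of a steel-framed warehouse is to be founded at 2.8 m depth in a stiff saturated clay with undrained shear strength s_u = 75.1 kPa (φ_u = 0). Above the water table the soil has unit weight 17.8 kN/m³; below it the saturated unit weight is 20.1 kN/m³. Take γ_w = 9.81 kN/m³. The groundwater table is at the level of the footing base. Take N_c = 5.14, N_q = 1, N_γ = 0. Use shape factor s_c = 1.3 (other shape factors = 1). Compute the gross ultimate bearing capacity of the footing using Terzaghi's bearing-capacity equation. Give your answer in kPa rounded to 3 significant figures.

q_ult ≈ 552 kPa

Effective surcharge at the founding depth q = γ·D_f = 17.8 × 2.8 = 49.84 kPa.
q_ult = c·N_c·s_c + q·N_q
     = 75.1 × 5.14 × 1.3 + 49.84 × 1
     = 501.82 + 49.84 = 551.66 kPa.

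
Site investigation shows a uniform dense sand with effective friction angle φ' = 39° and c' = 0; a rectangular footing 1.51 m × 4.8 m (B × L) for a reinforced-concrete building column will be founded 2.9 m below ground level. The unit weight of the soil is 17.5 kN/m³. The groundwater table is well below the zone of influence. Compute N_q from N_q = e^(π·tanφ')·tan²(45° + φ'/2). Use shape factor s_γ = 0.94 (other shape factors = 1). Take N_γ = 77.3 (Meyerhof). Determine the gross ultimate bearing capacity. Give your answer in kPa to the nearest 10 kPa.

tan39° = 0.8098, so N_q = e^(π×0.8098)·tan²(64.5°) = 12.731 × 4.395 = 55.96.
Effective surcharge at the founding depth q = γ·D_f = 17.5 × 2.9 = 50.75 kPa.
q_ult = q·N_q + 0.5·γ·B·N_γ·s_γ
     = 50.75 × 55.957 + 0.5 × 17.5 × 1.51 × 77.3 × 0.94
     = 2839.8 + 960.05 = 3799.9 kPa.

q_ult ≈ 3800 kPa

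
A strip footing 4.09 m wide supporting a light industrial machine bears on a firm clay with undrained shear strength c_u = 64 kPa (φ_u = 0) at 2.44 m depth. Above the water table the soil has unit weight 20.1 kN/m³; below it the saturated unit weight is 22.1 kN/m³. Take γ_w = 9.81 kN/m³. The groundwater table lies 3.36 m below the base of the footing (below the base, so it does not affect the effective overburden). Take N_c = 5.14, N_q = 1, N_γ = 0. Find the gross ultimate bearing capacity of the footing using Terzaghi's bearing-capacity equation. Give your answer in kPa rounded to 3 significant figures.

q_ult ≈ 378 kPa

q = γ·D_f = 20.1 × 2.44 = 49.044 kPa.
c·N_c = 64 × 5.14 = 328.96 kPa
q·N_q = 49.044 × 1 = 49.044 kPa
q_ult = 328.96 + 49.044 = 378 kPa.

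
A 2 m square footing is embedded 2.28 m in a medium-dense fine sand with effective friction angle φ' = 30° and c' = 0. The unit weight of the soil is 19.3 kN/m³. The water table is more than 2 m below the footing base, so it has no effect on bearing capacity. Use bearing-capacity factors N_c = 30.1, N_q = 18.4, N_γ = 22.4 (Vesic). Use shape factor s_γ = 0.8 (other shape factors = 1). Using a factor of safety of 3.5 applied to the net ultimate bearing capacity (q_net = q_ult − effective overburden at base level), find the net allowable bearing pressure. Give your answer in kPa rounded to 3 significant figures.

q = γ·D_f = 19.3 × 2.28 = 44.004 kPa.
q·N_q = 44.004 × 18.4 = 809.67 kPa
0.5·γ·B·N_γ·s_γ = 0.5 × 19.3 × 2 × 22.4 × 0.8 = 345.86 kPa
q_ult = 809.67 + 345.86 = 1155.5 kPa.
Net ultimate: q_net = 1155.5 − 44.004 = 1111.5 kPa.
q_all(net) = 1111.5 / 3.5 = 317.58 kPa.

q_all(net) ≈ 318 kPa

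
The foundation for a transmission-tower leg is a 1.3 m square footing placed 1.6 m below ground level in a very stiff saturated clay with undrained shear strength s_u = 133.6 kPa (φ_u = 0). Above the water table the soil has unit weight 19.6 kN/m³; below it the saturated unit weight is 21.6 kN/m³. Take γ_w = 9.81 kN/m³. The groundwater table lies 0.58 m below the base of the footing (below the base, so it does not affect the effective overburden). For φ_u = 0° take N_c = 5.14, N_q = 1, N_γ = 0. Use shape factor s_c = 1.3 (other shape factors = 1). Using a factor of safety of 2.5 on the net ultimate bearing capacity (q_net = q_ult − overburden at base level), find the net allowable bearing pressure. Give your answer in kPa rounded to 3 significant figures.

Effective surcharge at the founding depth q = γ·D_f = 19.6 × 1.6 = 31.36 kPa.
q_ult = c·N_c·s_c + q·N_q
     = 133.6 × 5.14 × 1.3 + 31.36 × 1
     = 892.72 + 31.36 = 924.08 kPa.
q_net = 924.08 − 31.36 = 892.72 kPa.
q_all(net) = 892.72 / 2.5 = 357.09 kPa.

q_all(net) ≈ 357 kPa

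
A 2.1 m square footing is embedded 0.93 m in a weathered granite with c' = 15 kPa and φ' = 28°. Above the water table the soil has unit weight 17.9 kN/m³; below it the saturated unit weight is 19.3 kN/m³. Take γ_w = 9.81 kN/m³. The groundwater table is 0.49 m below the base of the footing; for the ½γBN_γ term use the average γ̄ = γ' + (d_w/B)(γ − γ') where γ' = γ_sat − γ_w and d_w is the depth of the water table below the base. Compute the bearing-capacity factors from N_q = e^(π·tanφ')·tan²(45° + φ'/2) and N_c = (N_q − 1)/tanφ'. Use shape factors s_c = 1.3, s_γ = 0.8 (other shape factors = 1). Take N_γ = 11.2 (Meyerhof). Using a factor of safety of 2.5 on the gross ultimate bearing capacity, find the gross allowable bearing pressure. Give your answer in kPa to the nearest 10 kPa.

N_q = e^(π·tan28°)·tan²(59°) = 14.72; N_c = (N_q − 1)/tanφ' = 25.8.
Overburden at base level: q = 17.9 × 0.93 = 16.647 kPa.
The water table is 0.49 m below the base (< B = 2.1 m), so the ½γBN_γ term uses γ̄ = γ' + (d_w/B)(γ − γ') = 9.49 + (0.49/2.1)(17.9 − 9.49) = 11.452 kN/m³.
Cohesion term c·N_c·s_c = 15 × 25.803 × 1.3 = 503.17 kPa; surcharge term q·N_q = 16.647 × 14.72 = 245.04 kPa; self-weight term 0.5·γ·B·N_γ·s_γ = 0.5 × 11.452 × 2.1 × 11.2 × 0.8 = 107.74 kPa.
q_ult = 503.17 + 245.04 + 107.74 = 855.95 kPa.
q_all = 855.95 / 2.5 = 342.38 kPa.

q_all ≈ 340 kPa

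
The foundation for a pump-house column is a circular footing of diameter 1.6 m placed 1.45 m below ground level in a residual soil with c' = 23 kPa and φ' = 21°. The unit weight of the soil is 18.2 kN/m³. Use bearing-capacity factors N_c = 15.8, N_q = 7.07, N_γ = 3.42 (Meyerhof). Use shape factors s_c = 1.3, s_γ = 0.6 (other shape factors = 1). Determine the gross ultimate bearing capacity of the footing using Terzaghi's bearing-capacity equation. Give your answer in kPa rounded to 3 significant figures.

q_ult ≈ 689 kPa

Overburden at base level: q = 18.2 × 1.45 = 26.39 kPa.
Cohesion term c·N_c·s_c = 23 × 15.8 × 1.3 = 472.42 kPa; surcharge term q·N_q = 26.39 × 7.07 = 186.58 kPa; self-weight term 0.5·γ·B·N_γ·s_γ = 0.5 × 18.2 × 1.6 × 3.42 × 0.6 = 29.877 kPa.
q_ult = 472.42 + 186.58 + 29.877 = 688.87 kPa.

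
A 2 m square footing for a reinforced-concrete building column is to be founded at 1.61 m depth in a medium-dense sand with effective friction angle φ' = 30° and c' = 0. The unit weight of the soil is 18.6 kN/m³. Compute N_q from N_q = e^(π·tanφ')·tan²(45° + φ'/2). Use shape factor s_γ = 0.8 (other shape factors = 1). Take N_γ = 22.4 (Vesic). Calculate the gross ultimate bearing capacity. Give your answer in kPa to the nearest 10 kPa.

tan30° = 0.5774, so N_q = e^(π×0.5774)·tan²(60°) = 6.134 × 3.0 = 18.4.
q = γ·D_f = 18.6 × 1.61 = 29.946 kPa.
q·N_q = 29.946 × 18.401 = 551.04 kPa
0.5·γ·B·N_γ·s_γ = 0.5 × 18.6 × 2 × 22.4 × 0.8 = 333.31 kPa
q_ult = 551.04 + 333.31 = 884.35 kPa.

q_ult ≈ 880 kPa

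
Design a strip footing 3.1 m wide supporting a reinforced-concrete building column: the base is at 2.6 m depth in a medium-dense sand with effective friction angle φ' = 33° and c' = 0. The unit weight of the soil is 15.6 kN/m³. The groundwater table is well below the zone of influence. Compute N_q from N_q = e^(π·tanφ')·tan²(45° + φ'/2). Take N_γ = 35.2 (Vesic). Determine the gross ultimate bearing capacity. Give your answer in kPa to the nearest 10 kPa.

q_ult ≈ 1910 kPa

tan33° = 0.6494, so N_q = e^(π×0.6494)·tan²(61.5°) = 7.692 × 3.392 = 26.09.
Overburden at base level: q = 15.6 × 2.6 = 40.56 kPa.
Surcharge term q·N_q = 40.56 × 26.092 = 1058.3 kPa; self-weight term 0.5·γ·B·N_γ = 0.5 × 15.6 × 3.1 × 35.2 = 851.14 kPa.
q_ult = 1058.3 + 851.14 = 1909.4 kPa.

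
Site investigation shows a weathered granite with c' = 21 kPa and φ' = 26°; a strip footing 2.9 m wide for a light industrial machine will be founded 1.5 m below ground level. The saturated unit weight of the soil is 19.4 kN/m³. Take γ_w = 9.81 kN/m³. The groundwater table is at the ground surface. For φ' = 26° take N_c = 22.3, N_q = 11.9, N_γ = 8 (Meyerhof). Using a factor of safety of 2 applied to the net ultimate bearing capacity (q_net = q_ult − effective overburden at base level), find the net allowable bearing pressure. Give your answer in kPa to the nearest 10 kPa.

γ' = 19.4 − 9.81 = 9.59 kN/m³ (submerged throughout). q = 9.59 × 1.5 = 14.385 kPa; the same γ' applies in the ½γBN_γ term.
c·N_c = 21 × 22.3 = 468.3 kPa
q·N_q = 14.385 × 11.9 = 171.18 kPa
0.5·γ·B·N_γ = 0.5 × 9.59 × 2.9 × 8 = 111.24 kPa
q_ult = 468.3 + 171.18 + 111.24 = 750.73 kPa.
Net ultimate: q_net = 750.73 − 14.385 = 736.34 kPa.
q_all(net) = 736.34 / 2 = 368.17 kPa.

q_all(net) ≈ 370 kPa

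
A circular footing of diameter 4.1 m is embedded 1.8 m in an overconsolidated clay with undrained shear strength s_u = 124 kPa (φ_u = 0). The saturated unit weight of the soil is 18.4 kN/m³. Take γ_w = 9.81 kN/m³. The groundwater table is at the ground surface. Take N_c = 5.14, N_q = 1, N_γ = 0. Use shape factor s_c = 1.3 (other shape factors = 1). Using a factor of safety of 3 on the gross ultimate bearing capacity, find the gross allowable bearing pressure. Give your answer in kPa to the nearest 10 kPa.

q_all ≈ 280 kPa

Water table at ground surface, so effective unit weight γ' = 18.4 − 9.81 = 8.59 kN/m³ is used throughout; overburden q = 8.59 × 1.8 = 15.462 kPa.
Cohesion term c·N_c·s_c = 124 × 5.14 × 1.3 = 828.57 kPa; surcharge term q·N_q = 15.462 × 1 = 15.462 kPa.
q_ult = 828.57 + 15.462 = 844.03 kPa.
q_all = 844.03 / 3 = 281.34 kPa.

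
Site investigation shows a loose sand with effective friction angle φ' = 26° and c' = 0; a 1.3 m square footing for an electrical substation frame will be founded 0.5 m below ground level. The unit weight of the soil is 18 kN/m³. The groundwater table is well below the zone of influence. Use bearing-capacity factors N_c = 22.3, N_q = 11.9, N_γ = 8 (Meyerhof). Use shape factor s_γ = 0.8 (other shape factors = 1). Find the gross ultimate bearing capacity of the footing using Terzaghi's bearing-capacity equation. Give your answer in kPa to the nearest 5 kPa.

Effective surcharge at the founding depth q = γ·D_f = 18 × 0.5 = 9 kPa.
q_ult = q·N_q + 0.5·γ·B·N_γ·s_γ
     = 9 × 11.9 + 0.5 × 18 × 1.3 × 8 × 0.8
     = 107.1 + 74.88 = 181.98 kPa.

q_ult ≈ 180 kPa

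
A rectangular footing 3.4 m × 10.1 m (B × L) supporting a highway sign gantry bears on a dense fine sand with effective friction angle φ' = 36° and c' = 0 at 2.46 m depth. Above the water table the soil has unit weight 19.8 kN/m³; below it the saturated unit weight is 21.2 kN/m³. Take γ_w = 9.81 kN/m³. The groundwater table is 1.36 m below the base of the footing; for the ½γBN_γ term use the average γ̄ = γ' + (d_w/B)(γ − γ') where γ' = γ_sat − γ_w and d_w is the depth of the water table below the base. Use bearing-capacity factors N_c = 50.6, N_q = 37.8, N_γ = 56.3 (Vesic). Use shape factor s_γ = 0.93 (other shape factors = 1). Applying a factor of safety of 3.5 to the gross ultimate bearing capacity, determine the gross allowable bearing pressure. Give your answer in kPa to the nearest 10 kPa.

Effective surcharge at the founding depth q = γ·D_f = 19.8 × 2.46 = 48.708 kPa.
With d_w = 1.36 m < B, γ̄ = 11.39 + (1.36/3.4) × (19.8 − 11.39) = 14.754 kN/m³.
q_ult = q·N_q + 0.5·γ·B·N_γ·s_γ
     = 48.708 × 37.8 + 0.5 × 14.754 × 3.4 × 56.3 × 0.93
     = 1841.2 + 1313.3 = 3154.4 kPa.
q_all = q_ult / FS = 3154.4 / 3.5 = 901.26 kPa.

q_all ≈ 900 kPa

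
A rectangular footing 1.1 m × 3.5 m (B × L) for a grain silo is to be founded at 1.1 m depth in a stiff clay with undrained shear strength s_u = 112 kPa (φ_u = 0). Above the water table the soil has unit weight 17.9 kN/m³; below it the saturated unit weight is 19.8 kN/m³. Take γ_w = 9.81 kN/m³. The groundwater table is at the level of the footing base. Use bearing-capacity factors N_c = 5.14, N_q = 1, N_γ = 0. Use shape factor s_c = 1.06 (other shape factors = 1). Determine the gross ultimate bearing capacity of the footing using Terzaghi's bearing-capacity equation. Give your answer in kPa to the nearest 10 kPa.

q = γ·D_f = 17.9 × 1.1 = 19.69 kPa.
c·N_c·s_c = 112 × 5.14 × 1.06 = 610.22 kPa
q·N_q = 19.69 × 1 = 19.69 kPa
q_ult = 610.22 + 19.69 = 629.91 kPa.

q_ult ≈ 630 kPa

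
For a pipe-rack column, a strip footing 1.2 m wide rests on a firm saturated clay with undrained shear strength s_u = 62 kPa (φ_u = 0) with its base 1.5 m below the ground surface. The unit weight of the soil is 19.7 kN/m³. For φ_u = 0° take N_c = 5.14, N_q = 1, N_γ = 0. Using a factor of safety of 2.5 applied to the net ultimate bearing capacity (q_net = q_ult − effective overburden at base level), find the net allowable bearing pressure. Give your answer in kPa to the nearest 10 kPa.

q_all(net) ≈ 130 kPa

Effective surcharge at the founding depth q = γ·D_f = 19.7 × 1.5 = 29.55 kPa.
q_ult = c·N_c + q·N_q
     = 62 × 5.14 + 29.55 × 1
     = 318.68 + 29.55 = 348.23 kPa.
Net ultimate: q_net = 348.23 − 29.55 = 318.68 kPa.
q_all(net) = 318.68 / 2.5 = 127.47 kPa.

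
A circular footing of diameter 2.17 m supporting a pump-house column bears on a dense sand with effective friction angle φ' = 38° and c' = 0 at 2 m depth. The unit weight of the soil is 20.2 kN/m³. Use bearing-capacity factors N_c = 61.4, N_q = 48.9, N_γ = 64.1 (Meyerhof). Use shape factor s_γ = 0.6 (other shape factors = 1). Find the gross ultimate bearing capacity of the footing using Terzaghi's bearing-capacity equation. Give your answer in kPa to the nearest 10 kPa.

q_ult ≈ 2820 kPa

q = γ·D_f = 20.2 × 2 = 40.4 kPa.
q·N_q = 40.4 × 48.9 = 1975.6 kPa
0.5·γ·B·N_γ·s_γ = 0.5 × 20.2 × 2.17 × 64.1 × 0.6 = 842.93 kPa
q_ult = 1975.6 + 842.93 = 2818.5 kPa.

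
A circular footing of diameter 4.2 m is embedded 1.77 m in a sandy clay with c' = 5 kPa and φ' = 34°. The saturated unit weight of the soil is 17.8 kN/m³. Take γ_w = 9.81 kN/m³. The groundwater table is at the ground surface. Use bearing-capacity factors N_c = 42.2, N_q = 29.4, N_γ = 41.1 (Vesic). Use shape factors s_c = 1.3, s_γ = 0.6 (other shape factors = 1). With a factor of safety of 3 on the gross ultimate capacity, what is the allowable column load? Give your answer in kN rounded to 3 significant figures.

P_all ≈ 5100 kN

γ' = 17.8 − 9.81 = 7.99 kN/m³ (submerged throughout). q = 7.99 × 1.77 = 14.142 kPa; the same γ' applies in the ½γBN_γ term.
c·N_c·s_c = 5 × 42.2 × 1.3 = 274.3 kPa
q·N_q = 14.142 × 29.4 = 415.78 kPa
0.5·γ·B·N_γ·s_γ = 0.5 × 7.99 × 4.2 × 41.1 × 0.6 = 413.77 kPa
q_ult = 274.3 + 415.78 + 413.77 = 1103.9 kPa.
Gross allowable pressure q_all = 1103.9 / 3 = 367.95 kPa.
Footing area = 13.8544 m², so allowable column load = 367.95 × 13.8544 = 5097.7 kN.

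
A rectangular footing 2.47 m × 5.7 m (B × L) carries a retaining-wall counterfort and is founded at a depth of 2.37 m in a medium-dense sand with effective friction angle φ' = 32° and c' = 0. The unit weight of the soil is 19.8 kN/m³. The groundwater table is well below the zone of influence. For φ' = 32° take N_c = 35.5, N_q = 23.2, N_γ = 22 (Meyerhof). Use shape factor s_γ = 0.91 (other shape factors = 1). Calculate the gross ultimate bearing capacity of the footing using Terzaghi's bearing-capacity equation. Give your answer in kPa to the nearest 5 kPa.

Overburden at base level: q = 19.8 × 2.37 = 46.926 kPa.
Surcharge term q·N_q = 46.926 × 23.2 = 1088.7 kPa; self-weight term 0.5·γ·B·N_γ·s_γ = 0.5 × 19.8 × 2.47 × 22 × 0.91 = 489.55 kPa.
q_ult = 1088.7 + 489.55 = 1578.2 kPa.

q_ult ≈ 1580 kPa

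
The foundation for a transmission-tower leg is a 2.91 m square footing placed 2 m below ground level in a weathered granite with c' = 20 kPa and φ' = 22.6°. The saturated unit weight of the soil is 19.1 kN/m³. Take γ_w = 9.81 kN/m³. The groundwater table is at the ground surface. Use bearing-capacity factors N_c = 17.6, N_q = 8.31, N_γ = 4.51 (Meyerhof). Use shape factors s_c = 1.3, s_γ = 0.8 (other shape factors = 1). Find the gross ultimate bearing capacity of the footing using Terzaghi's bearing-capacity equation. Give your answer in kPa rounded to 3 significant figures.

q_ult ≈ 661 kPa

γ' = 19.1 − 9.81 = 9.29 kN/m³ (submerged throughout). q = 9.29 × 2 = 18.58 kPa; the same γ' applies in the ½γBN_γ term.
c·N_c·s_c = 20 × 17.6 × 1.3 = 457.6 kPa
q·N_q = 18.58 × 8.31 = 154.4 kPa
0.5·γ·B·N_γ·s_γ = 0.5 × 9.29 × 2.91 × 4.51 × 0.8 = 48.769 kPa
q_ult = 457.6 + 154.4 + 48.769 = 660.77 kPa.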